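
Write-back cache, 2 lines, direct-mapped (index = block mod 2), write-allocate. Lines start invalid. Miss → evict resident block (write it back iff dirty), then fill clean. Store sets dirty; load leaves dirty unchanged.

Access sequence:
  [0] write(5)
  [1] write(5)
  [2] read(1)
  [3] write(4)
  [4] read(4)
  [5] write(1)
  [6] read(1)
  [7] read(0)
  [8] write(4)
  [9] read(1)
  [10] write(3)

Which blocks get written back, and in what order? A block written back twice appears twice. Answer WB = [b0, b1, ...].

WB = [5, 4, 1]

  0 | W B5 → L1 miss [D]
  1 | W B5 → L1 hit [D]
  2 | R B1 → L1 miss wb→B5 [-]
  3 | W B4 → L0 miss [D]
  4 | R B4 → L0 hit [D]
  5 | W B1 → L1 hit [D]
  6 | R B1 → L1 hit [D]
  7 | R B0 → L0 miss wb→B4 [-]
  8 | W B4 → L0 miss [D]
  9 | R B1 → L1 hit [D]
  10 | W B3 → L1 miss wb→B1 [D]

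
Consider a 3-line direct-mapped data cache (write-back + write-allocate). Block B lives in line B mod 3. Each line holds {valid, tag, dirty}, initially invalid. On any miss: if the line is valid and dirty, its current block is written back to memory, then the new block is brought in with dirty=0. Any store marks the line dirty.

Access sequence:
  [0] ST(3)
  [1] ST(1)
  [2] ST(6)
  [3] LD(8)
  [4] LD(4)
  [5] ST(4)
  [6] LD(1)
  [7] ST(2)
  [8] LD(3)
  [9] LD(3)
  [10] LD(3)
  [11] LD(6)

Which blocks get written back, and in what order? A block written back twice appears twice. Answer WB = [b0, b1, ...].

WB = [3, 1, 4, 6]

0: W B3 → L0 miss [D]
1: W B1 → L1 miss [D]
2: W B6 → L0 miss wb→B3 [D]
3: R B8 → L2 miss [-]
4: R B4 → L1 miss wb→B1 [-]
5: W B4 → L1 hit [D]
6: R B1 → L1 miss wb→B4 [-]
7: W B2 → L2 miss [D]
8: R B3 → L0 miss wb→B6 [-]
9: R B3 → L0 hit [-]
10: R B3 → L0 hit [-]
11: R B6 → L0 miss [-]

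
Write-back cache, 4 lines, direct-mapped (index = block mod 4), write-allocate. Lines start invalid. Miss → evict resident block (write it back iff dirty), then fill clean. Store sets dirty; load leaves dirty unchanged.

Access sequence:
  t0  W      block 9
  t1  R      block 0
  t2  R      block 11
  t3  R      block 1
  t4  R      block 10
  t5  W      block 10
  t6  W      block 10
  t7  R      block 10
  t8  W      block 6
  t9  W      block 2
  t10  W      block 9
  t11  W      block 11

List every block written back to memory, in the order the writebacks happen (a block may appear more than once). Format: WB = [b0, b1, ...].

WB = [9, 10, 6]

0: W B9 → L1 miss [D]
1: R B0 → L0 miss [-]
2: R B11 → L3 miss [-]
3: R B1 → L1 miss wb→B9 [-]
4: R B10 → L2 miss [-]
5: W B10 → L2 hit [D]
6: W B10 → L2 hit [D]
7: R B10 → L2 hit [D]
8: W B6 → L2 miss wb→B10 [D]
9: W B2 → L2 miss wb→B6 [D]
10: W B9 → L1 miss [D]
11: W B11 → L3 hit [D]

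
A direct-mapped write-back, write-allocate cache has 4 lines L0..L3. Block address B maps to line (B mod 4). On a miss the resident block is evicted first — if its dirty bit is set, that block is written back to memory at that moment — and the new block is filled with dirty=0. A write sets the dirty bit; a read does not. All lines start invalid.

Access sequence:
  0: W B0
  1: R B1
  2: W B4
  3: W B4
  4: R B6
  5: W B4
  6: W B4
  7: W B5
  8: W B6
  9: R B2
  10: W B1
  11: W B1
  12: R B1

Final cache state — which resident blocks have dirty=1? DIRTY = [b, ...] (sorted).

DIRTY = [1, 4]

  0 | W B0 → L0 miss [D]
  1 | R B1 → L1 miss [-]
  2 | W B4 → L0 miss wb→B0 [D]
  3 | W B4 → L0 hit [D]
  4 | R B6 → L2 miss [-]
  5 | W B4 → L0 hit [D]
  6 | W B4 → L0 hit [D]
  7 | W B5 → L1 miss [D]
  8 | W B6 → L2 hit [D]
  9 | R B2 → L2 miss wb→B6 [-]
  10 | W B1 → L1 miss wb→B5 [D]
  11 | W B1 → L1 hit [D]
  12 | R B1 → L1 hit [D]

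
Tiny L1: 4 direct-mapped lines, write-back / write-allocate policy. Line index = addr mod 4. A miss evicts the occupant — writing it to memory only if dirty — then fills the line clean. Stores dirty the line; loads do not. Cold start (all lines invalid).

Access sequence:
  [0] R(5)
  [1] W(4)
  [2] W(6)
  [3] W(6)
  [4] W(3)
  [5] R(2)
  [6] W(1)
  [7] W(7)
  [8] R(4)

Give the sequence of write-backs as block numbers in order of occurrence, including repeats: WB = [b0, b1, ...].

0: R B5 -> L1 miss  d=-]
1: W B4 -> L0 miss  d=D]
2: W B6 -> L2 miss  d=D]
3: W B6 -> L2 hit  d=D]
4: W B3 -> L3 miss  d=D]
5: R B2 -> L2 miss wb->B6  d=-]
6: W B1 -> L1 miss  d=D]
7: W B7 -> L3 miss wb->B3  d=D]
8: R B4 -> L0 hit  d=D]

WB = [6, 3]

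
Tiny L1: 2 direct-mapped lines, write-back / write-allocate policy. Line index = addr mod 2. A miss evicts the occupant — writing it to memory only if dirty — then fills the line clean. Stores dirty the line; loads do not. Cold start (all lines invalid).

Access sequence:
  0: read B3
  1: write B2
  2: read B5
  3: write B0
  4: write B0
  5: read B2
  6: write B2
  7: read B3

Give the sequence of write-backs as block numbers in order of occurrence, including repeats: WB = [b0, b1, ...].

0: R B3 -> L1 miss  d=-]
1: W B2 -> L0 miss  d=D]
2: R B5 -> L1 miss  d=-]
3: W B0 -> L0 miss wb->B2  d=D]
4: W B0 -> L0 hit  d=D]
5: R B2 -> L0 miss wb->B0  d=-]
6: W B2 -> L0 hit  d=D]
7: R B3 -> L1 miss  d=-]

WB = [2, 0]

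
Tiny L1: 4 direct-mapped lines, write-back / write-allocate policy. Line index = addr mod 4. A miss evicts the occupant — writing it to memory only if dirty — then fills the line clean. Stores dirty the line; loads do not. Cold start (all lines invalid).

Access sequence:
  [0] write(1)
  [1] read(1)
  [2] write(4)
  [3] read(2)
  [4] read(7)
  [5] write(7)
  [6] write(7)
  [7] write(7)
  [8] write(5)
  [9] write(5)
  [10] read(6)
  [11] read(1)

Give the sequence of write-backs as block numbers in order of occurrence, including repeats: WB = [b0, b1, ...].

WB = [1, 5]

  0 | W B1 → L1 miss [D]
  1 | R B1 → L1 hit [D]
  2 | W B4 → L0 miss [D]
  3 | R B2 → L2 miss [-]
  4 | R B7 → L3 miss [-]
  5 | W B7 → L3 hit [D]
  6 | W B7 → L3 hit [D]
  7 | W B7 → L3 hit [D]
  8 | W B5 → L1 miss wb→B1 [D]
  9 | W B5 → L1 hit [D]
  10 | R B6 → L2 miss [-]
  11 | R B1 → L1 miss wb→B5 [-]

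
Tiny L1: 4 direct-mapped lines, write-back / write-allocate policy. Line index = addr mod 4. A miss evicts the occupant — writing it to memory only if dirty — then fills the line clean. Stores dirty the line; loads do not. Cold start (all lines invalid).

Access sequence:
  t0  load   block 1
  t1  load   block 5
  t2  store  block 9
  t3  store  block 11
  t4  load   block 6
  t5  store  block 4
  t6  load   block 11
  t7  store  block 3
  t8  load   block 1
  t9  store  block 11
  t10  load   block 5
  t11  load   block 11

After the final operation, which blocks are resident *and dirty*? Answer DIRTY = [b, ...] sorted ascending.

  0 | R B1 → L1 miss [-]
  1 | R B5 → L1 miss [-]
  2 | W B9 → L1 miss [D]
  3 | W B11 → L3 miss [D]
  4 | R B6 → L2 miss [-]
  5 | W B4 → L0 miss [D]
  6 | R B11 → L3 hit [D]
  7 | W B3 → L3 miss wb→B11 [D]
  8 | R B1 → L1 miss wb→B9 [-]
  9 | W B11 → L3 miss wb→B3 [D]
  10 | R B5 → L1 miss [-]
  11 | R B11 → L3 hit [D]

DIRTY = [4, 11]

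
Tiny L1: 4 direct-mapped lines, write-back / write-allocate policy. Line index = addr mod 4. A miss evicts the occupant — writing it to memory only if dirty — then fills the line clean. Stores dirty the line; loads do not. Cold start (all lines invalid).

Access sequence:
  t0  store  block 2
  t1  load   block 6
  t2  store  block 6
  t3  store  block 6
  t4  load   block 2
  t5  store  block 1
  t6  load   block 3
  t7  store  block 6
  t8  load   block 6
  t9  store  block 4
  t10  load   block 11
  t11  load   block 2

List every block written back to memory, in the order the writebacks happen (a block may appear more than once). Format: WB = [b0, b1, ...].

WB = [2, 6, 6]

  0 | W B2 → L2 miss [D]
  1 | R B6 → L2 miss wb→B2 [-]
  2 | W B6 → L2 hit [D]
  3 | W B6 → L2 hit [D]
  4 | R B2 → L2 miss wb→B6 [-]
  5 | W B1 → L1 miss [D]
  6 | R B3 → L3 miss [-]
  7 | W B6 → L2 miss [D]
  8 | R B6 → L2 hit [D]
  9 | W B4 → L0 miss [D]
  10 | R B11 → L3 miss [-]
  11 | R B2 → L2 miss wb→B6 [-]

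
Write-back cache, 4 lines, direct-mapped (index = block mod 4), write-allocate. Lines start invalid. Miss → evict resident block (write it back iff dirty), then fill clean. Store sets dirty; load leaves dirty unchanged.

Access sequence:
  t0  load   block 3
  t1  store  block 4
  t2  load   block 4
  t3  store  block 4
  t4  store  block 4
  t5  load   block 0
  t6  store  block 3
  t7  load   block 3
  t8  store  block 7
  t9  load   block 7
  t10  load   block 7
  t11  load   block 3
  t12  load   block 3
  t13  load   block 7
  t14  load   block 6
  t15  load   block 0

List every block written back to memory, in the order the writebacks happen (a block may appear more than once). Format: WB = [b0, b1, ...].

0: R B3 -> L3 miss  d=-]
1: W B4 -> L0 miss  d=D]
2: R B4 -> L0 hit  d=D]
3: W B4 -> L0 hit  d=D]
4: W B4 -> L0 hit  d=D]
5: R B0 -> L0 miss wb->B4  d=-]
6: W B3 -> L3 hit  d=D]
7: R B3 -> L3 hit  d=D]
8: W B7 -> L3 miss wb->B3  d=D]
9: R B7 -> L3 hit  d=D]
10: R B7 -> L3 hit  d=D]
11: R B3 -> L3 miss wb->B7  d=-]
12: R B3 -> L3 hit  d=-]
13: R B7 -> L3 miss  d=-]
14: R B6 -> L2 miss  d=-]
15: R B0 -> L0 hit  d=-]

WB = [4, 3, 7]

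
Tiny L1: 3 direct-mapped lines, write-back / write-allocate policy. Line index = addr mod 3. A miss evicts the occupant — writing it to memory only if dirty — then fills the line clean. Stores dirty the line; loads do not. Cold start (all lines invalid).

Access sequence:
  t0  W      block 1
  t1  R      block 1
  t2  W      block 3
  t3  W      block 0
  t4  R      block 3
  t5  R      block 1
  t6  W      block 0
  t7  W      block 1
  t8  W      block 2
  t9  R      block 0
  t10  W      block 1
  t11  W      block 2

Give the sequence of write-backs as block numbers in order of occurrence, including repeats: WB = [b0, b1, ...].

0: W B1 -> L1 miss  d=D]
1: R B1 -> L1 hit  d=D]
2: W B3 -> L0 miss  d=D]
3: W B0 -> L0 miss wb->B3  d=D]
4: R B3 -> L0 miss wb->B0  d=-]
5: R B1 -> L1 hit  d=D]
6: W B0 -> L0 miss  d=D]
7: W B1 -> L1 hit  d=D]
8: W B2 -> L2 miss  d=D]
9: R B0 -> L0 hit  d=D]
10: W B1 -> L1 hit  d=D]
11: W B2 -> L2 hit  d=D]

WB = [3, 0]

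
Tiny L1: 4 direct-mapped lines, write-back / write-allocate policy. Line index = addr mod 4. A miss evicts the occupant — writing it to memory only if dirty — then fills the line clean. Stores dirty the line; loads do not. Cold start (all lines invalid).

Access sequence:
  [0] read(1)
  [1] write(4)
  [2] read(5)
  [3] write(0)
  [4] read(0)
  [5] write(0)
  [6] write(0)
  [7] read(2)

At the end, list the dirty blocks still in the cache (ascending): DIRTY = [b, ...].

0: R B1 -> L1 miss  d=-]
1: W B4 -> L0 miss  d=D]
2: R B5 -> L1 miss  d=-]
3: W B0 -> L0 miss wb->B4  d=D]
4: R B0 -> L0 hit  d=D]
5: W B0 -> L0 hit  d=D]
6: W B0 -> L0 hit  d=D]
7: R B2 -> L2 miss  d=-]

DIRTY = [0]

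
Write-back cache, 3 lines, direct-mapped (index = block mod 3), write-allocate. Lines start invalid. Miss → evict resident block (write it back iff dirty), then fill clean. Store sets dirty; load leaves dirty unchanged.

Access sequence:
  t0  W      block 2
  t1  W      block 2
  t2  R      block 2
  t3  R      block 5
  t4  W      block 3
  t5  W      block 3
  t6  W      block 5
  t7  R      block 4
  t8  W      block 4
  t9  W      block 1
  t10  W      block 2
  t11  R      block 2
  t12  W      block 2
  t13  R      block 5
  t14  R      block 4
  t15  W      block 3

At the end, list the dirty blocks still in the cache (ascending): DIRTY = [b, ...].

DIRTY = [3]

  0 | W B2 → L2 miss [D]
  1 | W B2 → L2 hit [D]
  2 | R B2 → L2 hit [D]
  3 | R B5 → L2 miss wb→B2 [-]
  4 | W B3 → L0 miss [D]
  5 | W B3 → L0 hit [D]
  6 | W B5 → L2 hit [D]
  7 | R B4 → L1 miss [-]
  8 | W B4 → L1 hit [D]
  9 | W B1 → L1 miss wb→B4 [D]
  10 | W B2 → L2 miss wb→B5 [D]
  11 | R B2 → L2 hit [D]
  12 | W B2 → L2 hit [D]
  13 | R B5 → L2 miss wb→B2 [-]
  14 | R B4 → L1 miss wb→B1 [-]
  15 | W B3 → L0 hit [D]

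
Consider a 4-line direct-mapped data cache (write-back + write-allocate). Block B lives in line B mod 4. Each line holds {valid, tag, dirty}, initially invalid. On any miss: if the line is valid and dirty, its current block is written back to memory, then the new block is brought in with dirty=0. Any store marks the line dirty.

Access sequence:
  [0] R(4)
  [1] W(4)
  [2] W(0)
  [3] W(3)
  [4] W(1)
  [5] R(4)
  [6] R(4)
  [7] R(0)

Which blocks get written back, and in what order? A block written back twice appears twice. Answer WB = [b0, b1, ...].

0: R B4 → L0 miss [-]
1: W B4 → L0 hit [D]
2: W B0 → L0 miss wb→B4 [D]
3: W B3 → L3 miss [D]
4: W B1 → L1 miss [D]
5: R B4 → L0 miss wb→B0 [-]
6: R B4 → L0 hit [-]
7: R B0 → L0 miss [-]

WB = [4, 0]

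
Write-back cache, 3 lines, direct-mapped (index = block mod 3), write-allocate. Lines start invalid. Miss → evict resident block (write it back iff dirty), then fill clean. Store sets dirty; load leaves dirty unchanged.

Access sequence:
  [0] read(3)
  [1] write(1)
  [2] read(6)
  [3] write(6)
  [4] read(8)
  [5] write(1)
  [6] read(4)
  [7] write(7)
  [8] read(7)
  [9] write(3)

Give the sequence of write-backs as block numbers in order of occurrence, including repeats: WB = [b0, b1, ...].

  0 | R B3 → L0 miss [-]
  1 | W B1 → L1 miss [D]
  2 | R B6 → L0 miss [-]
  3 | W B6 → L0 hit [D]
  4 | R B8 → L2 miss [-]
  5 | W B1 → L1 hit [D]
  6 | R B4 → L1 miss wb→B1 [-]
  7 | W B7 → L1 miss [D]
  8 | R B7 → L1 hit [D]
  9 | W B3 → L0 miss wb→B6 [D]

WB = [1, 6]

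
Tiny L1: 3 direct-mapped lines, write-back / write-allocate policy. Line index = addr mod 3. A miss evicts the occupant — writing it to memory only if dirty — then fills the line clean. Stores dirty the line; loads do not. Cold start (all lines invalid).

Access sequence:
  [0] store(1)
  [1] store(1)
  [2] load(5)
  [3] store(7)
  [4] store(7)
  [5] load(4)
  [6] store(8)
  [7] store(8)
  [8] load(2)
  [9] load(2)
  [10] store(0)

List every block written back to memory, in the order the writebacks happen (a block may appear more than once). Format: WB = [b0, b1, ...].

0: W B1 -> L1 miss  d=D]
1: W B1 -> L1 hit  d=D]
2: R B5 -> L2 miss  d=-]
3: W B7 -> L1 miss wb->B1  d=D]
4: W B7 -> L1 hit  d=D]
5: R B4 -> L1 miss wb->B7  d=-]
6: W B8 -> L2 miss  d=D]
7: W B8 -> L2 hit  d=D]
8: R B2 -> L2 miss wb->B8  d=-]
9: R B2 -> L2 hit  d=-]
10: W B0 -> L0 miss  d=D]

WB = [1, 7, 8]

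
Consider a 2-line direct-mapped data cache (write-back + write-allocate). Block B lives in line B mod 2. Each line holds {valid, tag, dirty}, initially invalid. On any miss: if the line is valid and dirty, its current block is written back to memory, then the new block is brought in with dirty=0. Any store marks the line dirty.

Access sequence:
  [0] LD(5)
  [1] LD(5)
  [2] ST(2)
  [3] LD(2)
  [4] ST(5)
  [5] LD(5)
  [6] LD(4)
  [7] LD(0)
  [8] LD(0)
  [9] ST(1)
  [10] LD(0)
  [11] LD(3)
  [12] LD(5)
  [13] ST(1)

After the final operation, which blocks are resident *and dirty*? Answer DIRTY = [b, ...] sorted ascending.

0: R B5 -> L1 miss  d=-]
1: R B5 -> L1 hit  d=-]
2: W B2 -> L0 miss  d=D]
3: R B2 -> L0 hit  d=D]
4: W B5 -> L1 hit  d=D]
5: R B5 -> L1 hit  d=D]
6: R B4 -> L0 miss wb->B2  d=-]
7: R B0 -> L0 miss  d=-]
8: R B0 -> L0 hit  d=-]
9: W B1 -> L1 miss wb->B5  d=D]
10: R B0 -> L0 hit  d=-]
11: R B3 -> L1 miss wb->B1  d=-]
12: R B5 -> L1 miss  d=-]
13: W B1 -> L1 miss  d=D]

DIRTY = [1]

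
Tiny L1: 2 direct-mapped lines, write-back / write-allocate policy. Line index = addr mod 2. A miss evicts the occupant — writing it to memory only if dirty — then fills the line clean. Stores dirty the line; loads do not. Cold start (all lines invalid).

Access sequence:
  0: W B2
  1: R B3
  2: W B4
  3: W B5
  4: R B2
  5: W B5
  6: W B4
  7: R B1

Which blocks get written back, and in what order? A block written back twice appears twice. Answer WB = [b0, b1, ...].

WB = [2, 4, 5]

  0 | W B2 → L0 miss [D]
  1 | R B3 → L1 miss [-]
  2 | W B4 → L0 miss wb→B2 [D]
  3 | W B5 → L1 miss [D]
  4 | R B2 → L0 miss wb→B4 [-]
  5 | W B5 → L1 hit [D]
  6 | W B4 → L0 miss [D]
  7 | R B1 → L1 miss wb→B5 [-]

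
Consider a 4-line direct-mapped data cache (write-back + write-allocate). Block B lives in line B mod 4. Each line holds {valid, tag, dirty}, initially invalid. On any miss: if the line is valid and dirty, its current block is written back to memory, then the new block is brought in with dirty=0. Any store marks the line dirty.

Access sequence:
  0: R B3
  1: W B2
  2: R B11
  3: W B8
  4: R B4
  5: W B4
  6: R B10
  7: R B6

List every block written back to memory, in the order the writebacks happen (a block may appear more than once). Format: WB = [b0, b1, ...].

0: R B3 -> L3 miss  d=-]
1: W B2 -> L2 miss  d=D]
2: R B11 -> L3 miss  d=-]
3: W B8 -> L0 miss  d=D]
4: R B4 -> L0 miss wb->B8  d=-]
5: W B4 -> L0 hit  d=D]
6: R B10 -> L2 miss wb->B2  d=-]
7: R B6 -> L2 miss  d=-]

WB = [8, 2]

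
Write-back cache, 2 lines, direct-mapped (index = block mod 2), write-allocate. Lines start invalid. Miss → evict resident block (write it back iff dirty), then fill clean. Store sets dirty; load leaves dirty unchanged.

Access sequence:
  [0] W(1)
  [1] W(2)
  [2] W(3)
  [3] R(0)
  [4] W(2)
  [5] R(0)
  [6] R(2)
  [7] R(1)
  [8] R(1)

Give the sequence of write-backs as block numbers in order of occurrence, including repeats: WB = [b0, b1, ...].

  0 | W B1 → L1 miss [D]
  1 | W B2 → L0 miss [D]
  2 | W B3 → L1 miss wb→B1 [D]
  3 | R B0 → L0 miss wb→B2 [-]
  4 | W B2 → L0 miss [D]
  5 | R B0 → L0 miss wb→B2 [-]
  6 | R B2 → L0 miss [-]
  7 | R B1 → L1 miss wb→B3 [-]
  8 | R B1 → L1 hit [-]

WB = [1, 2, 2, 3]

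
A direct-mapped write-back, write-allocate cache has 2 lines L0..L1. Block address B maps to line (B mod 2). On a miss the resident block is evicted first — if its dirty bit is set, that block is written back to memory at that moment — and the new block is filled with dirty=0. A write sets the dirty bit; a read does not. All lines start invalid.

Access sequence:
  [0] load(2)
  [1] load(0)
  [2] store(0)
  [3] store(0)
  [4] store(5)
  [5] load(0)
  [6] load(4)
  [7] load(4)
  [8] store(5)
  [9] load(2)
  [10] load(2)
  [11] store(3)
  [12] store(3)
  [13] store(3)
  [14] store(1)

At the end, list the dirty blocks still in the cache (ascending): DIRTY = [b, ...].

  0 | R B2 → L0 miss [-]
  1 | R B0 → L0 miss [-]
  2 | W B0 → L0 hit [D]
  3 | W B0 → L0 hit [D]
  4 | W B5 → L1 miss [D]
  5 | R B0 → L0 hit [D]
  6 | R B4 → L0 miss wb→B0 [-]
  7 | R B4 → L0 hit [-]
  8 | W B5 → L1 hit [D]
  9 | R B2 → L0 miss [-]
  10 | R B2 → L0 hit [-]
  11 | W B3 → L1 miss wb→B5 [D]
  12 | W B3 → L1 hit [D]
  13 | W B3 → L1 hit [D]
  14 | W B1 → L1 miss wb→B3 [D]

DIRTY = [1]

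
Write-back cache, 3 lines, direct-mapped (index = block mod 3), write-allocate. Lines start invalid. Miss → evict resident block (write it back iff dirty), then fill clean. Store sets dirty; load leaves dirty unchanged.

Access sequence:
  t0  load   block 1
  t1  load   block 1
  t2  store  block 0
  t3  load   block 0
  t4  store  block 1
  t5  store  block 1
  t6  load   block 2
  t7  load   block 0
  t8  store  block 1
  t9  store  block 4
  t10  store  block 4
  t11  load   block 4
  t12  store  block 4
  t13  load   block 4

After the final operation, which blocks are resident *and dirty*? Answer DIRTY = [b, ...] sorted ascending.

0: R B1 → L1 miss [-]
1: R B1 → L1 hit [-]
2: W B0 → L0 miss [D]
3: R B0 → L0 hit [D]
4: W B1 → L1 hit [D]
5: W B1 → L1 hit [D]
6: R B2 → L2 miss [-]
7: R B0 → L0 hit [D]
8: W B1 → L1 hit [D]
9: W B4 → L1 miss wb→B1 [D]
10: W B4 → L1 hit [D]
11: R B4 → L1 hit [D]
12: W B4 → L1 hit [D]
13: R B4 → L1 hit [D]

DIRTY = [0, 4]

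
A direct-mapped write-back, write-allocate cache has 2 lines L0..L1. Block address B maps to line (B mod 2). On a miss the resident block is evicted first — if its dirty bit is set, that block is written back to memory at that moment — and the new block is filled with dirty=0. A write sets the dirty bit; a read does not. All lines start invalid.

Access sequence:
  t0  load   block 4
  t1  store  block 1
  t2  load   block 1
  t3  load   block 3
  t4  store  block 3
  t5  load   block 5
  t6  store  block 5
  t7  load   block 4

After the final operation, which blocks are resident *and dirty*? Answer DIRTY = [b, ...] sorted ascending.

DIRTY = [5]

0: R B4 -> L0 miss  d=-]
1: W B1 -> L1 miss  d=D]
2: R B1 -> L1 hit  d=D]
3: R B3 -> L1 miss wb->B1  d=-]
4: W B3 -> L1 hit  d=D]
5: R B5 -> L1 miss wb->B3  d=-]
6: W B5 -> L1 hit  d=D]
7: R B4 -> L0 hit  d=-]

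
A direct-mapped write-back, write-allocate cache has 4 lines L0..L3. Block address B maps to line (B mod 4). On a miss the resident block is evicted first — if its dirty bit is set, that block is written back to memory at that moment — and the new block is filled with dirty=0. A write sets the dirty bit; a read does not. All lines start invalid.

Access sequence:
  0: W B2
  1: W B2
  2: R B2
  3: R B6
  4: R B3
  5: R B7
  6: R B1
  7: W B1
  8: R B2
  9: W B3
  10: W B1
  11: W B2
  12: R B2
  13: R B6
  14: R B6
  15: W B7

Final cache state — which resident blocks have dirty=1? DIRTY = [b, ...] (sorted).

DIRTY = [1, 7]

0: W B2 -> L2 miss  d=D]
1: W B2 -> L2 hit  d=D]
2: R B2 -> L2 hit  d=D]
3: R B6 -> L2 miss wb->B2  d=-]
4: R B3 -> L3 miss  d=-]
5: R B7 -> L3 miss  d=-]
6: R B1 -> L1 miss  d=-]
7: W B1 -> L1 hit  d=D]
8: R B2 -> L2 miss  d=-]
9: W B3 -> L3 miss  d=D]
10: W B1 -> L1 hit  d=D]
11: W B2 -> L2 hit  d=D]
12: R B2 -> L2 hit  d=D]
13: R B6 -> L2 miss wb->B2  d=-]
14: R B6 -> L2 hit  d=-]
15: W B7 -> L3 miss wb->B3  d=D]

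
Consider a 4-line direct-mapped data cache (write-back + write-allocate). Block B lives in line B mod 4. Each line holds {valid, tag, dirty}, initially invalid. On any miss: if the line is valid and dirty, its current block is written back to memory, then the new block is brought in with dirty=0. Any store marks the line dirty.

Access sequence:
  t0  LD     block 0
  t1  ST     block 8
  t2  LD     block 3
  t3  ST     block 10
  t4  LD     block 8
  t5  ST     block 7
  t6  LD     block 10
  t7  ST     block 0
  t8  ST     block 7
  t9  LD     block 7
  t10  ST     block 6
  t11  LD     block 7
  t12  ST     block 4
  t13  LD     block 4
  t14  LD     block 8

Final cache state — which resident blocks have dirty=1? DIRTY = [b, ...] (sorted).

DIRTY = [6, 7]

  0 | R B0 → L0 miss [-]
  1 | W B8 → L0 miss [D]
  2 | R B3 → L3 miss [-]
  3 | W B10 → L2 miss [D]
  4 | R B8 → L0 hit [D]
  5 | W B7 → L3 miss [D]
  6 | R B10 → L2 hit [D]
  7 | W B0 → L0 miss wb→B8 [D]
  8 | W B7 → L3 hit [D]
  9 | R B7 → L3 hit [D]
  10 | W B6 → L2 miss wb→B10 [D]
  11 | R B7 → L3 hit [D]
  12 | W B4 → L0 miss wb→B0 [D]
  13 | R B4 → L0 hit [D]
  14 | R B8 → L0 miss wb→B4 [-]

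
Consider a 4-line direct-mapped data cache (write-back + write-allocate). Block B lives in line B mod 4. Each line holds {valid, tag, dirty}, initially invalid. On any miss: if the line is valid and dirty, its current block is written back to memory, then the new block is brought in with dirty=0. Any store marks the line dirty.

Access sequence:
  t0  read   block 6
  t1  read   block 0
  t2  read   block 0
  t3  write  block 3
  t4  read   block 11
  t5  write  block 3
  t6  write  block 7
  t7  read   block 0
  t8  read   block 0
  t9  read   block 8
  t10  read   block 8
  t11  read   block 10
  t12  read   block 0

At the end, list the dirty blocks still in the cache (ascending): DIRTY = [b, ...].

DIRTY = [7]

0: R B6 -> L2 miss  d=-]
1: R B0 -> L0 miss  d=-]
2: R B0 -> L0 hit  d=-]
3: W B3 -> L3 miss  d=D]
4: R B11 -> L3 miss wb->B3  d=-]
5: W B3 -> L3 miss  d=D]
6: W B7 -> L3 miss wb->B3  d=D]
7: R B0 -> L0 hit  d=-]
8: R B0 -> L0 hit  d=-]
9: R B8 -> L0 miss  d=-]
10: R B8 -> L0 hit  d=-]
11: R B10 -> L2 miss  d=-]
12: R B0 -> L0 miss  d=-]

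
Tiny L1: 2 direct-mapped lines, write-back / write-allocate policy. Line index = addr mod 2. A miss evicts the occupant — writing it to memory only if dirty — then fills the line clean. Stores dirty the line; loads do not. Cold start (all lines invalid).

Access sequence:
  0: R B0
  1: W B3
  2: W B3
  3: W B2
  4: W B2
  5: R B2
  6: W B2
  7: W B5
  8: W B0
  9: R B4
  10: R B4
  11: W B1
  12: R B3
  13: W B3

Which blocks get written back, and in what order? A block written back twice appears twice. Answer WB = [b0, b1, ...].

WB = [3, 2, 0, 5, 1]

  0 | R B0 → L0 miss [-]
  1 | W B3 → L1 miss [D]
  2 | W B3 → L1 hit [D]
  3 | W B2 → L0 miss [D]
  4 | W B2 → L0 hit [D]
  5 | R B2 → L0 hit [D]
  6 | W B2 → L0 hit [D]
  7 | W B5 → L1 miss wb→B3 [D]
  8 | W B0 → L0 miss wb→B2 [D]
  9 | R B4 → L0 miss wb→B0 [-]
  10 | R B4 → L0 hit [-]
  11 | W B1 → L1 miss wb→B5 [D]
  12 | R B3 → L1 miss wb→B1 [-]
  13 | W B3 → L1 hit [D]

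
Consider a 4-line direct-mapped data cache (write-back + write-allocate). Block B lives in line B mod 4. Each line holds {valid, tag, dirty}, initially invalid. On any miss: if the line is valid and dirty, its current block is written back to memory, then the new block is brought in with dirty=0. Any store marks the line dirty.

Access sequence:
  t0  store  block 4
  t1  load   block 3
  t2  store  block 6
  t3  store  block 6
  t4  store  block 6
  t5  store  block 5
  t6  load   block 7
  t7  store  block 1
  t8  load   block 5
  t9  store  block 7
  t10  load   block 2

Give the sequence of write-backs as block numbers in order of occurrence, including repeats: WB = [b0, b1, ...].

WB = [5, 1, 6]

0: W B4 → L0 miss [D]
1: R B3 → L3 miss [-]
2: W B6 → L2 miss [D]
3: W B6 → L2 hit [D]
4: W B6 → L2 hit [D]
5: W B5 → L1 miss [D]
6: R B7 → L3 miss [-]
7: W B1 → L1 miss wb→B5 [D]
8: R B5 → L1 miss wb→B1 [-]
9: W B7 → L3 hit [D]
10: R B2 → L2 miss wb→B6 [-]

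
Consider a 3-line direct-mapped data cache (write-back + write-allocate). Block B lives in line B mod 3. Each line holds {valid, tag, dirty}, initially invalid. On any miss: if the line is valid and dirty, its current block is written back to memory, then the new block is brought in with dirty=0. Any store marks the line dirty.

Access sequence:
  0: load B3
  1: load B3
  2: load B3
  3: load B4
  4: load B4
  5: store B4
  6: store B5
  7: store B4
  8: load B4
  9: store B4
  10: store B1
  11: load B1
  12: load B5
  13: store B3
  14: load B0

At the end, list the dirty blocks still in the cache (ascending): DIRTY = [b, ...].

DIRTY = [1, 5]

0: R B3 -> L0 miss  d=-]
1: R B3 -> L0 hit  d=-]
2: R B3 -> L0 hit  d=-]
3: R B4 -> L1 miss  d=-]
4: R B4 -> L1 hit  d=-]
5: W B4 -> L1 hit  d=D]
6: W B5 -> L2 miss  d=D]
7: W B4 -> L1 hit  d=D]
8: R B4 -> L1 hit  d=D]
9: W B4 -> L1 hit  d=D]
10: W B1 -> L1 miss wb->B4  d=D]
11: R B1 -> L1 hit  d=D]
12: R B5 -> L2 hit  d=D]
13: W B3 -> L0 hit  d=D]
14: R B0 -> L0 miss wb->B3  d=-]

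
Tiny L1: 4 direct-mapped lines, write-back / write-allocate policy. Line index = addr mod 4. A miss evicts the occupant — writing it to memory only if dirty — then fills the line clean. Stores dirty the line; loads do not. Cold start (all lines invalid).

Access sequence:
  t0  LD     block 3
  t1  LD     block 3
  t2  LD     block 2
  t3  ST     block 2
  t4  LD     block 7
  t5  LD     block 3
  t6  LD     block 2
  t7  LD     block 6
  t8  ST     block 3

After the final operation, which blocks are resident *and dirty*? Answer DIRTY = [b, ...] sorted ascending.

DIRTY = [3]

  0 | R B3 → L3 miss [-]
  1 | R B3 → L3 hit [-]
  2 | R B2 → L2 miss [-]
  3 | W B2 → L2 hit [D]
  4 | R B7 → L3 miss [-]
  5 | R B3 → L3 miss [-]
  6 | R B2 → L2 hit [D]
  7 | R B6 → L2 miss wb→B2 [-]
  8 | W B3 → L3 hit [D]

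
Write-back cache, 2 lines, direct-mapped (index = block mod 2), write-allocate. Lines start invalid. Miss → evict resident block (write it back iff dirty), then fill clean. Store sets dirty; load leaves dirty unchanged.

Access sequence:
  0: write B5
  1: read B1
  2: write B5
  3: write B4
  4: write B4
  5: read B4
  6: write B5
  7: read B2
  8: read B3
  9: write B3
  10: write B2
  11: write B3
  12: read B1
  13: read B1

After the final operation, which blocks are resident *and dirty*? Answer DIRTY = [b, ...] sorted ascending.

0: W B5 -> L1 miss  d=D]
1: R B1 -> L1 miss wb->B5  d=-]
2: W B5 -> L1 miss  d=D]
3: W B4 -> L0 miss  d=D]
4: W B4 -> L0 hit  d=D]
5: R B4 -> L0 hit  d=D]
6: W B5 -> L1 hit  d=D]
7: R B2 -> L0 miss wb->B4  d=-]
8: R B3 -> L1 miss wb->B5  d=-]
9: W B3 -> L1 hit  d=D]
10: W B2 -> L0 hit  d=D]
11: W B3 -> L1 hit  d=D]
12: R B1 -> L1 miss wb->B3  d=-]
13: R B1 -> L1 hit  d=-]

DIRTY = [2]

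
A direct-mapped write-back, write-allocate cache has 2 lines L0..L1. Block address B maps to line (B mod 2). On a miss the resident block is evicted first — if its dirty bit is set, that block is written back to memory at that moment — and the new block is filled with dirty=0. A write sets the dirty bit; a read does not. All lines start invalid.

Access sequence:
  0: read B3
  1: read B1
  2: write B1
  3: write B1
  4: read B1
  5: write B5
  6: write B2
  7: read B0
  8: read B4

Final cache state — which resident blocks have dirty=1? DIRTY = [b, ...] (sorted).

0: R B3 -> L1 miss  d=-]
1: R B1 -> L1 miss  d=-]
2: W B1 -> L1 hit  d=D]
3: W B1 -> L1 hit  d=D]
4: R B1 -> L1 hit  d=D]
5: W B5 -> L1 miss wb->B1  d=D]
6: W B2 -> L0 miss  d=D]
7: R B0 -> L0 miss wb->B2  d=-]
8: R B4 -> L0 miss  d=-]

DIRTY = [5]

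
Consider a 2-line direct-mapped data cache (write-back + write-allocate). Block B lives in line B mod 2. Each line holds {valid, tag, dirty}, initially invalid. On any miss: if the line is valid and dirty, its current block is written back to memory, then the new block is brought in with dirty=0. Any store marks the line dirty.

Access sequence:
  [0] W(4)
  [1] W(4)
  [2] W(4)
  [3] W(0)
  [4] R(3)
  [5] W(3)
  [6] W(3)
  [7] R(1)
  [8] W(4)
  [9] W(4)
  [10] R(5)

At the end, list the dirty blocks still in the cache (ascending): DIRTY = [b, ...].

DIRTY = [4]

0: W B4 -> L0 miss  d=D]
1: W B4 -> L0 hit  d=D]
2: W B4 -> L0 hit  d=D]
3: W B0 -> L0 miss wb->B4  d=D]
4: R B3 -> L1 miss  d=-]
5: W B3 -> L1 hit  d=D]
6: W B3 -> L1 hit  d=D]
7: R B1 -> L1 miss wb->B3  d=-]
8: W B4 -> L0 miss wb->B0  d=D]
9: W B4 -> L0 hit  d=D]
10: R B5 -> L1 miss  d=-]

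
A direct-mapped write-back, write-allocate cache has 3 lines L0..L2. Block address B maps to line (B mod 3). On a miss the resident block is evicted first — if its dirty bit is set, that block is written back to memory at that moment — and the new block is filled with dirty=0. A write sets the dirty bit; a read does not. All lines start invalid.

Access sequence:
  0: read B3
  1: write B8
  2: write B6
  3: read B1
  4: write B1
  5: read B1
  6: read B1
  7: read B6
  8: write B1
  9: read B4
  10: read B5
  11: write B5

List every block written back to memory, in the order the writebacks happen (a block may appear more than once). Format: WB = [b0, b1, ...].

0: R B3 → L0 miss [-]
1: W B8 → L2 miss [D]
2: W B6 → L0 miss [D]
3: R B1 → L1 miss [-]
4: W B1 → L1 hit [D]
5: R B1 → L1 hit [D]
6: R B1 → L1 hit [D]
7: R B6 → L0 hit [D]
8: W B1 → L1 hit [D]
9: R B4 → L1 miss wb→B1 [-]
10: R B5 → L2 miss wb→B8 [-]
11: W B5 → L2 hit [D]

WB = [1, 8]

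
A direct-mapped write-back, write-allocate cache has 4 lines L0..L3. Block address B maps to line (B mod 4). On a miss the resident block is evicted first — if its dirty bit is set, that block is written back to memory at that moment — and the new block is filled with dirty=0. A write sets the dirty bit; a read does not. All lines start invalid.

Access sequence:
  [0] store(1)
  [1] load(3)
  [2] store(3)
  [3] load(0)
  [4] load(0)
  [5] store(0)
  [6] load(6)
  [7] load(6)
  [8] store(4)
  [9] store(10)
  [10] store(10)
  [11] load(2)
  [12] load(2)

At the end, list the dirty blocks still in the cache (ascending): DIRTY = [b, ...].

DIRTY = [1, 3, 4]

0: W B1 -> L1 miss  d=D]
1: R B3 -> L3 miss  d=-]
2: W B3 -> L3 hit  d=D]
3: R B0 -> L0 miss  d=-]
4: R B0 -> L0 hit  d=-]
5: W B0 -> L0 hit  d=D]
6: R B6 -> L2 miss  d=-]
7: R B6 -> L2 hit  d=-]
8: W B4 -> L0 miss wb->B0  d=D]
9: W B10 -> L2 miss  d=D]
10: W B10 -> L2 hit  d=D]
11: R B2 -> L2 miss wb->B10  d=-]
12: R B2 -> L2 hit  d=-]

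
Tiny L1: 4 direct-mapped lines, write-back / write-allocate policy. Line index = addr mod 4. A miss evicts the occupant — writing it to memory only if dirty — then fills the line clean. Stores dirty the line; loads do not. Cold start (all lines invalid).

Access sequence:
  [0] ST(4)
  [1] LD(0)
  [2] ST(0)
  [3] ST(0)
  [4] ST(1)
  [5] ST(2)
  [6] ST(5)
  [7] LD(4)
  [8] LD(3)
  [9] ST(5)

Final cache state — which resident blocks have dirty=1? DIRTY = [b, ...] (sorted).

DIRTY = [2, 5]

  0 | W B4 → L0 miss [D]
  1 | R B0 → L0 miss wb→B4 [-]
  2 | W B0 → L0 hit [D]
  3 | W B0 → L0 hit [D]
  4 | W B1 → L1 miss [D]
  5 | W B2 → L2 miss [D]
  6 | W B5 → L1 miss wb→B1 [D]
  7 | R B4 → L0 miss wb→B0 [-]
  8 | R B3 → L3 miss [-]
  9 | W B5 → L1 hit [D]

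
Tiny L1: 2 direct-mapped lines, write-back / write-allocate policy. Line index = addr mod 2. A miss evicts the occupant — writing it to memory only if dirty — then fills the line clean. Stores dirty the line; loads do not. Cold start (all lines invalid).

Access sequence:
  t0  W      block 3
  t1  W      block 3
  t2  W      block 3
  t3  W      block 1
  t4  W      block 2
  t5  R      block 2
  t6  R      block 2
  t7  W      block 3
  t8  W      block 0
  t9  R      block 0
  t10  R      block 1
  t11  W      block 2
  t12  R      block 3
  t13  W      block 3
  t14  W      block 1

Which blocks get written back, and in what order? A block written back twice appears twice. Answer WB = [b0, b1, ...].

0: W B3 -> L1 miss  d=D]
1: W B3 -> L1 hit  d=D]
2: W B3 -> L1 hit  d=D]
3: W B1 -> L1 miss wb->B3  d=D]
4: W B2 -> L0 miss  d=D]
5: R B2 -> L0 hit  d=D]
6: R B2 -> L0 hit  d=D]
7: W B3 -> L1 miss wb->B1  d=D]
8: W B0 -> L0 miss wb->B2  d=D]
9: R B0 -> L0 hit  d=D]
10: R B1 -> L1 miss wb->B3  d=-]
11: W B2 -> L0 miss wb->B0  d=D]
12: R B3 -> L1 miss  d=-]
13: W B3 -> L1 hit  d=D]
14: W B1 -> L1 miss wb->B3  d=D]

WB = [3, 1, 2, 3, 0, 3]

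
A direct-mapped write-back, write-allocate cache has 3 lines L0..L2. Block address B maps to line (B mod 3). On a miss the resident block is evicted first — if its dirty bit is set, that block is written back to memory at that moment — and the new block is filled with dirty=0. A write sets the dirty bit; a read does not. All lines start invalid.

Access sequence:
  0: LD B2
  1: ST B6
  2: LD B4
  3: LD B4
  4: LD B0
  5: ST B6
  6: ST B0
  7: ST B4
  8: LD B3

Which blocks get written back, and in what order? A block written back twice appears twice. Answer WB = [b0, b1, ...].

0: R B2 -> L2 miss  d=-]
1: W B6 -> L0 miss  d=D]
2: R B4 -> L1 miss  d=-]
3: R B4 -> L1 hit  d=-]
4: R B0 -> L0 miss wb->B6  d=-]
5: W B6 -> L0 miss  d=D]
6: W B0 -> L0 miss wb->B6  d=D]
7: W B4 -> L1 hit  d=D]
8: R B3 -> L0 miss wb->B0  d=-]

WB = [6, 6, 0]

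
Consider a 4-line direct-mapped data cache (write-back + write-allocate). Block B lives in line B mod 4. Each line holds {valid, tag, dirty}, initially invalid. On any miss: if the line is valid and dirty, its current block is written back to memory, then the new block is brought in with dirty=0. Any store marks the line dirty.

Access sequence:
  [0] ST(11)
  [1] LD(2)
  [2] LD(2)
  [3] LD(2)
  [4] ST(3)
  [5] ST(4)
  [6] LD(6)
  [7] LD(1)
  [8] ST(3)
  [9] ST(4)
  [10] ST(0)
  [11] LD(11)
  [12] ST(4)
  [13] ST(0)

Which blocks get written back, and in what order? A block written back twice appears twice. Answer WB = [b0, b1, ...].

0: W B11 -> L3 miss  d=D]
1: R B2 -> L2 miss  d=-]
2: R B2 -> L2 hit  d=-]
3: R B2 -> L2 hit  d=-]
4: W B3 -> L3 miss wb->B11  d=D]
5: W B4 -> L0 miss  d=D]
6: R B6 -> L2 miss  d=-]
7: R B1 -> L1 miss  d=-]
8: W B3 -> L3 hit  d=D]
9: W B4 -> L0 hit  d=D]
10: W B0 -> L0 miss wb->B4  d=D]
11: R B11 -> L3 miss wb->B3  d=-]
12: W B4 -> L0 miss wb->B0  d=D]
13: W B0 -> L0 miss wb->B4  d=D]

WB = [11, 4, 3, 0, 4]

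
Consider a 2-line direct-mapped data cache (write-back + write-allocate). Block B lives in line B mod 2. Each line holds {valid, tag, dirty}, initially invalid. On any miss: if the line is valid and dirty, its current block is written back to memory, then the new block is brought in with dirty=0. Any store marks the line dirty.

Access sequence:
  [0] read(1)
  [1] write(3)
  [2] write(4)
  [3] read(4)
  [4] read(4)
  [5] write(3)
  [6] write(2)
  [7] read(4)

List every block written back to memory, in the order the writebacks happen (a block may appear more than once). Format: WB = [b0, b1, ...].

0: R B1 -> L1 miss  d=-]
1: W B3 -> L1 miss  d=D]
2: W B4 -> L0 miss  d=D]
3: R B4 -> L0 hit  d=D]
4: R B4 -> L0 hit  d=D]
5: W B3 -> L1 hit  d=D]
6: W B2 -> L0 miss wb->B4  d=D]
7: R B4 -> L0 miss wb->B2  d=-]

WB = [4, 2]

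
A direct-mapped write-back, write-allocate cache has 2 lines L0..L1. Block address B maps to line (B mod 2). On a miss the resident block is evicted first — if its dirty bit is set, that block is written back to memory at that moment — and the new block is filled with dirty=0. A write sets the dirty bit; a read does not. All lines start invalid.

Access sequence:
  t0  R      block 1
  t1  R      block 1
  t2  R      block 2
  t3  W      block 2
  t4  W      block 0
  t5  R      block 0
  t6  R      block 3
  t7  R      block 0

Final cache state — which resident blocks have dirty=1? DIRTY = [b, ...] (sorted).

DIRTY = [0]

0: R B1 -> L1 miss  d=-]
1: R B1 -> L1 hit  d=-]
2: R B2 -> L0 miss  d=-]
3: W B2 -> L0 hit  d=D]
4: W B0 -> L0 miss wb->B2  d=D]
5: R B0 -> L0 hit  d=D]
6: R B3 -> L1 miss  d=-]
7: R B0 -> L0 hit  d=D]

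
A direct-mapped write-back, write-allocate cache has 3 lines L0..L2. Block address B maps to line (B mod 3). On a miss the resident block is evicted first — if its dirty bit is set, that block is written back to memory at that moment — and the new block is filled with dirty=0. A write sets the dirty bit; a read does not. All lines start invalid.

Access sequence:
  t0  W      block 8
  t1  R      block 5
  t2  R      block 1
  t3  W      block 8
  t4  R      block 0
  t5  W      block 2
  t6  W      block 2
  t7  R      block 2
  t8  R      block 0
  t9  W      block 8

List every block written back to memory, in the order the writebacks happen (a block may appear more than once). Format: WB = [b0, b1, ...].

0: W B8 → L2 miss [D]
1: R B5 → L2 miss wb→B8 [-]
2: R B1 → L1 miss [-]
3: W B8 → L2 miss [D]
4: R B0 → L0 miss [-]
5: W B2 → L2 miss wb→B8 [D]
6: W B2 → L2 hit [D]
7: R B2 → L2 hit [D]
8: R B0 → L0 hit [-]
9: W B8 → L2 miss wb→B2 [D]

WB = [8, 8, 2]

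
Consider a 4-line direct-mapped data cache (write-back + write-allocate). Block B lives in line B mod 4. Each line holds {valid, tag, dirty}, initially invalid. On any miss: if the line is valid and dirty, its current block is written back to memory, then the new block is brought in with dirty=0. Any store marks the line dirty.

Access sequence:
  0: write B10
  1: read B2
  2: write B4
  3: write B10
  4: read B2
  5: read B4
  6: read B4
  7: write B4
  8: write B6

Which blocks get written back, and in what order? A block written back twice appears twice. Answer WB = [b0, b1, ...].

  0 | W B10 → L2 miss [D]
  1 | R B2 → L2 miss wb→B10 [-]
  2 | W B4 → L0 miss [D]
  3 | W B10 → L2 miss [D]
  4 | R B2 → L2 miss wb→B10 [-]
  5 | R B4 → L0 hit [D]
  6 | R B4 → L0 hit [D]
  7 | W B4 → L0 hit [D]
  8 | W B6 → L2 miss [D]

WB = [10, 10]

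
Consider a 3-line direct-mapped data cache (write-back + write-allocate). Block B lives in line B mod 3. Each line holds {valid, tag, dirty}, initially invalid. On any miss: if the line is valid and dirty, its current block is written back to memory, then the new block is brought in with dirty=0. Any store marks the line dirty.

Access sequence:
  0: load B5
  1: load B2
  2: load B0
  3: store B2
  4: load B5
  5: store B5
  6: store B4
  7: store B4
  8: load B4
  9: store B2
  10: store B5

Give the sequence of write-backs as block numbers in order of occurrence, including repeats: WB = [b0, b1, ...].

WB = [2, 5, 2]

0: R B5 -> L2 miss  d=-]
1: R B2 -> L2 miss  d=-]
2: R B0 -> L0 miss  d=-]
3: W B2 -> L2 hit  d=D]
4: R B5 -> L2 miss wb->B2  d=-]
5: W B5 -> L2 hit  d=D]
6: W B4 -> L1 miss  d=D]
7: W B4 -> L1 hit  d=D]
8: R B4 -> L1 hit  d=D]
9: W B2 -> L2 miss wb->B5  d=D]
10: W B5 -> L2 miss wb->B2  d=D]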